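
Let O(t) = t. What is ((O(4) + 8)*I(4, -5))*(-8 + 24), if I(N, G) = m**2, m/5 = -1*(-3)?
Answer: 43200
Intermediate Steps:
m = 15 (m = 5*(-1*(-3)) = 5*3 = 15)
I(N, G) = 225 (I(N, G) = 15**2 = 225)
((O(4) + 8)*I(4, -5))*(-8 + 24) = ((4 + 8)*225)*(-8 + 24) = (12*225)*16 = 2700*16 = 43200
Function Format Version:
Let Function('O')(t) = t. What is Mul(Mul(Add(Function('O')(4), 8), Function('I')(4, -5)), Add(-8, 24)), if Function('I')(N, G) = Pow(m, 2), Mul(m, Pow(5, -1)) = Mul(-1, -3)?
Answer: 43200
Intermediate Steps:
m = 15 (m = Mul(5, Mul(-1, -3)) = Mul(5, 3) = 15)
Function('I')(N, G) = 225 (Function('I')(N, G) = Pow(15, 2) = 225)
Mul(Mul(Add(Function('O')(4), 8), Function('I')(4, -5)), Add(-8, 24)) = Mul(Mul(Add(4, 8), 225), Add(-8, 24)) = Mul(Mul(12, 225), 16) = Mul(2700, 16) = 43200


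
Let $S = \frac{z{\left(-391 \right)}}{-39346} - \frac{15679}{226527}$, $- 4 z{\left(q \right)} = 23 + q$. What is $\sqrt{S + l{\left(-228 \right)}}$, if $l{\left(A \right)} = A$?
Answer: $\frac{i \sqrt{92439198339184644963}}{636637953} \approx 15.102 i$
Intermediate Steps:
$z{\left(q \right)} = - \frac{23}{4} - \frac{q}{4}$ ($z{\left(q \right)} = - \frac{23 + q}{4} = - \frac{23}{4} - \frac{q}{4}$)
$S = - \frac{318873209}{4456465671}$ ($S = \frac{- \frac{23}{4} - - \frac{391}{4}}{-39346} - \frac{15679}{226527} = \left(- \frac{23}{4} + \frac{391}{4}\right) \left(- \frac{1}{39346}\right) - \frac{15679}{226527} = 92 \left(- \frac{1}{39346}\right) - \frac{15679}{226527} = - \frac{46}{19673} - \frac{15679}{226527} = - \frac{318873209}{4456465671} \approx -0.071553$)
$\sqrt{S + l{\left(-228 \right)}} = \sqrt{- \frac{318873209}{4456465671} - 228} = \sqrt{- \frac{1016393046197}{4456465671}} = \frac{i \sqrt{92439198339184644963}}{636637953}$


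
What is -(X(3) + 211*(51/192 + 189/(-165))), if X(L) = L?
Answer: 642907/3520 ≈ 182.64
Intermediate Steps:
-(X(3) + 211*(51/192 + 189/(-165))) = -(3 + 211*(51/192 + 189/(-165))) = -(3 + 211*(51*(1/192) + 189*(-1/165))) = -(3 + 211*(17/64 - 63/55)) = -(3 + 211*(-3097/3520)) = -(3 - 653467/3520) = -1*(-642907/3520) = 642907/3520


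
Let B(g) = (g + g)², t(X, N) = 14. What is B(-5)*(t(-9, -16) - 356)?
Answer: -34200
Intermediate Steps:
B(g) = 4*g² (B(g) = (2*g)² = 4*g²)
B(-5)*(t(-9, -16) - 356) = (4*(-5)²)*(14 - 356) = (4*25)*(-342) = 100*(-342) = -34200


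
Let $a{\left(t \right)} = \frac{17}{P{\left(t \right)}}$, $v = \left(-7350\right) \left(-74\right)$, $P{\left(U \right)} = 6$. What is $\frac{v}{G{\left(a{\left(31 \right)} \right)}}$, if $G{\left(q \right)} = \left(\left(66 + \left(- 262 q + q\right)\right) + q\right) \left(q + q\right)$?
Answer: $- \frac{1223775}{8551} \approx -143.11$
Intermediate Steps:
$v = 543900$
$a{\left(t \right)} = \frac{17}{6}$
$G{\left(q \right)} = 2 q \left(66 - 260 q\right)$ ($G{\left(q \right)} = \left(\left(66 - 261 q\right) + q\right) 2 q = \left(66 - 260 q\right) 2 q = 2 q \left(66 - 260 q\right)$)
$\frac{v}{G{\left(a{\left(31 \right)} \right)}} = \frac{543900}{4 \cdot \frac{17}{6} \left(33 - \frac{1105}{3}\right)} = \frac{543900}{4 \cdot \frac{17}{6} \left(- \frac{1006}{3}\right)} = \frac{543900}{- \frac{34204}{9}} = 543900 \left(- \frac{9}{34204}\right) = - \frac{1223775}{8551}$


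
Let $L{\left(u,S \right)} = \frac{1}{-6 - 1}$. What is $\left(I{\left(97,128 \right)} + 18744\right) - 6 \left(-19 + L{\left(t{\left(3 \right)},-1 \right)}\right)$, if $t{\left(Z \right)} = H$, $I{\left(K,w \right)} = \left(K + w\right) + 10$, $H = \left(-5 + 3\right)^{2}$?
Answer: $\frac{133657}{7} \approx 19094.0$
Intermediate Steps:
$H = 4$ ($H = \left(-2\right)^{2} = 4$)
$I{\left(K,w \right)} = 10 + K + w$
$t{\left(Z \right)} = 4$
$L{\left(u,S \right)} = - \frac{1}{7}$ ($L{\left(u,S \right)} = \frac{1}{-7} = - \frac{1}{7}$)
$\left(I{\left(97,128 \right)} + 18744\right) - 6 \left(-19 + L{\left(t{\left(3 \right)},-1 \right)}\right) = \left(\left(10 + 97 + 128\right) + 18744\right) - 6 \left(-19 - \frac{1}{7}\right) = \left(235 + 18744\right) - - \frac{804}{7} = 18979 + \frac{804}{7} = \frac{133657}{7}$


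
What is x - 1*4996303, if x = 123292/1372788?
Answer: -1714716169868/343197 ≈ -4.9963e+6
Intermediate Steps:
x = 30823/343197 (x = 123292*(1/1372788) = 30823/343197 ≈ 0.089811)
x - 1*4996303 = 30823/343197 - 1*4996303 = 30823/343197 - 4996303 = -1714716169868/343197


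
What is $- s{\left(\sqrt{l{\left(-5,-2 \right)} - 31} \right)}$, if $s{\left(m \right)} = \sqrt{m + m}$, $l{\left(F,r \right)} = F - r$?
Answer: $- 2^{\frac{3}{4}} \sqrt[4]{17} \sqrt{i} \approx -2.4147 - 2.4147 i$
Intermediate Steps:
$s{\left(m \right)} = \sqrt{2} \sqrt{m}$ ($s{\left(m \right)} = \sqrt{2 m} = \sqrt{2} \sqrt{m}$)
$- s{\left(\sqrt{l{\left(-5,-2 \right)} - 31} \right)} = - \sqrt{2} \sqrt{\sqrt{\left(-5 - -2\right) - 31}} = - \sqrt{2} \sqrt{\sqrt{\left(-5 + 2\right) - 31}} = - \sqrt{2} \sqrt{\sqrt{-3 - 31}} = - \sqrt{2} \sqrt{\sqrt{-34}} = - \sqrt{2} \sqrt{i \sqrt{34}} = - \sqrt{2} \sqrt[4]{34} \sqrt{i} = - 2^{\frac{3}{4}} \sqrt[4]{17} \sqrt{i}$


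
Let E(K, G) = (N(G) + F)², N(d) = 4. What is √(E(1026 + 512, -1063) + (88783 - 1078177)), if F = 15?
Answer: I*√989033 ≈ 994.5*I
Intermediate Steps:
E(K, G) = 361 (E(K, G) = (4 + 15)² = 19² = 361)
√(E(1026 + 512, -1063) + (88783 - 1078177)) = √(361 + (88783 - 1078177)) = √(361 - 989394) = √(-989033) = I*√989033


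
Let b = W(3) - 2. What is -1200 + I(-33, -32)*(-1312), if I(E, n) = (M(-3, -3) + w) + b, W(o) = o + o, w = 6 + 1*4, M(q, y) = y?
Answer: -15632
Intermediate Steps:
w = 10 (w = 6 + 4 = 10)
W(o) = 2*o
b = 4 (b = 2*3 - 2 = 6 - 2 = 4)
I(E, n) = 11 (I(E, n) = (-3 + 10) + 4 = 7 + 4 = 11)
-1200 + I(-33, -32)*(-1312) = -1200 + 11*(-1312) = -1200 - 14432 = -15632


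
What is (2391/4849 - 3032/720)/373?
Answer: -1622581/162780930 ≈ -0.0099679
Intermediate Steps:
(2391/4849 - 3032/720)/373 = (2391*(1/4849) - 3032*1/720)*(1/373) = (2391/4849 - 379/90)*(1/373) = -1622581/436410*1/373 = -1622581/162780930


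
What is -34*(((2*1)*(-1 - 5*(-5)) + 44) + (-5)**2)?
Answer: -3978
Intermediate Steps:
-34*(((2*1)*(-1 - 5*(-5)) + 44) + (-5)**2) = -34*((2*(-1 + 25) + 44) + 25) = -34*((2*24 + 44) + 25) = -34*((48 + 44) + 25) = -34*(92 + 25) = -34*117 = -3978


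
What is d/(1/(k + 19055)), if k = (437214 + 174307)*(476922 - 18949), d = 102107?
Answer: 28596099284256716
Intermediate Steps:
k = 280060106933 (k = 611521*457973 = 280060106933)
d/(1/(k + 19055)) = 102107/(1/(280060106933 + 19055)) = 102107/(1/280060125988) = 102107*280060125988 = 28596099284256716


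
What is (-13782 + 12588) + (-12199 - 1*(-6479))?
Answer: -6914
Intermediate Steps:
(-13782 + 12588) + (-12199 - 1*(-6479)) = -1194 + (-12199 + 6479) = -1194 - 5720 = -6914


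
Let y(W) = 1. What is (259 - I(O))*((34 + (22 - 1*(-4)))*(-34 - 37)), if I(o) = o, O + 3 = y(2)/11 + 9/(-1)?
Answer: -12694800/11 ≈ -1.1541e+6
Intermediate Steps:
O = -131/11 (O = -3 + (1/11 + 9/(-1)) = -3 + (1*(1/11) + 9*(-1)) = -3 + (1/11 - 9) = -3 - 98/11 = -131/11 ≈ -11.909)
(259 - I(O))*((34 + (22 - 1*(-4)))*(-34 - 37)) = (259 - 1*(-131/11))*((34 + (22 - 1*(-4)))*(-34 - 37)) = (259 + 131/11)*((34 + (22 + 4))*(-71)) = 2980*((34 + 26)*(-71))/11 = 2980*(60*(-71))/11 = (2980/11)*(-4260) = -12694800/11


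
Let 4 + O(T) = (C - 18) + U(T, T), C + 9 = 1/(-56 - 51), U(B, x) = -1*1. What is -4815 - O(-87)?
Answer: -511780/107 ≈ -4783.0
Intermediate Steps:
U(B, x) = -1
C = -964/107 (C = -9 + 1/(-56 - 51) = -9 + 1/(-107) = -9 - 1/107 = -964/107 ≈ -9.0093)
O(T) = -3425/107 (O(T) = -4 + ((-964/107 - 18) - 1) = -4 + (-2890/107 - 1) = -4 - 2997/107 = -3425/107)
-4815 - O(-87) = -4815 - 1*(-3425/107) = -4815 + 3425/107 = -511780/107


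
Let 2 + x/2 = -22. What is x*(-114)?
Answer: 5472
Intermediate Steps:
x = -48 (x = -4 + 2*(-22) = -4 - 44 = -48)
x*(-114) = -48*(-114) = 5472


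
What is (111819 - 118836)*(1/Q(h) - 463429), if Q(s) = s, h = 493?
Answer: 1603177470432/493 ≈ 3.2519e+9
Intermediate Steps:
(111819 - 118836)*(1/Q(h) - 463429) = (111819 - 118836)*(1/493 - 463429) = -7017*(1/493 - 463429) = -7017*(-228470496/493) = 1603177470432/493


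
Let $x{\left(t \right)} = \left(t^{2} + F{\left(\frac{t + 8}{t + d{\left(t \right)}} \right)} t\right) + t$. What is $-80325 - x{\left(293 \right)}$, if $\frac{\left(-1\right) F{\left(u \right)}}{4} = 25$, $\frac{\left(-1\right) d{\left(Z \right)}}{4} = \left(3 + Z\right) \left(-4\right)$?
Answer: $-137167$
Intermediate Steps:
$d{\left(Z \right)} = 48 + 16 Z$ ($d{\left(Z \right)} = - 4 \left(3 + Z\right) \left(-4\right) = - 4 \left(-12 - 4 Z\right) = 48 + 16 Z$)
$F{\left(u \right)} = -100$ ($F{\left(u \right)} = \left(-4\right) 25 = -100$)
$x{\left(t \right)} = t^{2} - 99 t$ ($x{\left(t \right)} = \left(t^{2} - 100 t\right) + t = t^{2} - 99 t$)
$-80325 - x{\left(293 \right)} = -80325 - 293 \left(-99 + 293\right) = -80325 - 293 \cdot 194 = -80325 - 56842 = -137167$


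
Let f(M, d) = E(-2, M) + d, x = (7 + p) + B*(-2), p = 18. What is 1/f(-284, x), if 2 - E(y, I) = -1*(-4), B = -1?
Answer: 1/25 ≈ 0.040000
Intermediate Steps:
E(y, I) = -2 (E(y, I) = 2 - (-1)*(-4) = 2 - 1*4 = 2 - 4 = -2)
x = 27 (x = (7 + 18) - 1*(-2) = 25 + 2 = 27)
f(M, d) = -2 + d
1/f(-284, x) = 1/(-2 + 27) = 1/25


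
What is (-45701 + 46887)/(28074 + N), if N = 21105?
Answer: 1186/49179 ≈ 0.024116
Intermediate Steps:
(-45701 + 46887)/(28074 + N) = (-45701 + 46887)/(28074 + 21105) = 1186/49179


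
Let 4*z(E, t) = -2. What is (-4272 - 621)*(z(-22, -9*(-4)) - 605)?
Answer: 5925423/2 ≈ 2.9627e+6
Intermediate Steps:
z(E, t) = -½ (z(E, t) = (¼)*(-2) = -½)
(-4272 - 621)*(z(-22, -9*(-4)) - 605) = (-4272 - 621)*(-½ - 605) = -4893*(-1211/2) = 5925423/2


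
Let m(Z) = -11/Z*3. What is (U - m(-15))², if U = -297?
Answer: 2238016/25 ≈ 89521.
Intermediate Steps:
m(Z) = -33/Z
(U - m(-15))² = (-297 - (-33)/(-15))² = (-297 - (-33)*(-1)/15)² = (-297 - 1*11/5)² = (-297 - 11/5)² = (-1496/5)² = 2238016/25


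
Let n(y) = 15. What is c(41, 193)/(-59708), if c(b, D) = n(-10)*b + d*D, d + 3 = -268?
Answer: 12922/14927 ≈ 0.86568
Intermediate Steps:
d = -271 (d = -3 - 268 = -271)
c(b, D) = -271*D + 15*b (c(b, D) = 15*b - 271*D = -271*D + 15*b)
c(41, 193)/(-59708) = (-271*193 + 15*41)/(-59708) = (-52303 + 615)*(-1/59708) = -51688*(-1/59708) = 12922/14927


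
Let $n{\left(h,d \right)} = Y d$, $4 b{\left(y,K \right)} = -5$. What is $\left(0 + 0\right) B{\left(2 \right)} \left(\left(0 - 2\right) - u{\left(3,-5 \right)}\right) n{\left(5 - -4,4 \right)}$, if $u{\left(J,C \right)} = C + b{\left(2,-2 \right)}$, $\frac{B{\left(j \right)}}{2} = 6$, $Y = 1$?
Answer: $0$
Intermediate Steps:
$B{\left(j \right)} = 12$ ($B{\left(j \right)} = 2 \cdot 6 = 12$)
$b{\left(y,K \right)} = - \frac{5}{4}$ ($b{\left(y,K \right)} = \frac{1}{4} \left(-5\right) = - \frac{5}{4}$)
$u{\left(J,C \right)} = - \frac{5}{4} + C$ ($u{\left(J,C \right)} = C - \frac{5}{4} = - \frac{5}{4} + C$)
$n{\left(h,d \right)} = d$ ($n{\left(h,d \right)} = 1 d = d$)
$\left(0 + 0\right) B{\left(2 \right)} \left(\left(0 - 2\right) - u{\left(3,-5 \right)}\right) n{\left(5 - -4,4 \right)} = \left(0 + 0\right) 12 \left(\left(0 - 2\right) - \left(- \frac{5}{4} - 5\right)\right) 4 = 0 \cdot 12 \left(-2 - - \frac{25}{4}\right) 4 = 0 \left(-2 + \frac{25}{4}\right) 4 = 0 \cdot \frac{17}{4} \cdot 4 = 0 \cdot 4 = 0$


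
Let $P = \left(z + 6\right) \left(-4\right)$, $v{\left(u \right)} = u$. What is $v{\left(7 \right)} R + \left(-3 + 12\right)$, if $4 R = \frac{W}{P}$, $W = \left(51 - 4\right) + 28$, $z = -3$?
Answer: $- \frac{31}{16} \approx -1.9375$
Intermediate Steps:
$P = -12$ ($P = \left(-3 + 6\right) \left(-4\right) = 3 \left(-4\right) = -12$)
$W = 75$ ($W = 47 + 28 = 75$)
$R = - \frac{25}{16}$ ($R = \frac{75 \frac{1}{-12}}{4} = \frac{75 \left(- \frac{1}{12}\right)}{4} = \frac{1}{4} \left(- \frac{25}{4}\right) = - \frac{25}{16} \approx -1.5625$)
$v{\left(7 \right)} R + \left(-3 + 12\right) = 7 \left(- \frac{25}{16}\right) + \left(-3 + 12\right) = - \frac{175}{16} + 9 = - \frac{31}{16}$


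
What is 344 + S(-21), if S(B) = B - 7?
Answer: 316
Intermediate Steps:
S(B) = -7 + B
344 + S(-21) = 344 + (-7 - 21) = 344 - 28 = 316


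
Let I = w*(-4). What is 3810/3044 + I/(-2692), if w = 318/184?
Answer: 59095989/47118076 ≈ 1.2542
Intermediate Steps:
w = 159/92 (w = 318*(1/184) = 159/92 ≈ 1.7283)
I = -159/23 (I = (159/92)*(-4) = -159/23 ≈ -6.9130)
3810/3044 + I/(-2692) = 3810/3044 - 159/23/(-2692) = 3810*(1/3044) - 159/23*(-1/2692) = 1905/1522 + 159/61916 = 59095989/47118076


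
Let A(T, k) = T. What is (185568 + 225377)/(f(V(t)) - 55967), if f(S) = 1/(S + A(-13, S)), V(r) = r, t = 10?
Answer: -1232835/167902 ≈ -7.3426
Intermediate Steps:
f(S) = 1/(-13 + S) (f(S) = 1/(S - 13) = 1/(-13 + S))
(185568 + 225377)/(f(V(t)) - 55967) = (185568 + 225377)/(1/(-13 + 10) - 55967) = 410945/(1/(-3) - 55967) = 410945/(-⅓ - 55967) = 410945/(-167902/3) = 410945*(-3/167902) = -1232835/167902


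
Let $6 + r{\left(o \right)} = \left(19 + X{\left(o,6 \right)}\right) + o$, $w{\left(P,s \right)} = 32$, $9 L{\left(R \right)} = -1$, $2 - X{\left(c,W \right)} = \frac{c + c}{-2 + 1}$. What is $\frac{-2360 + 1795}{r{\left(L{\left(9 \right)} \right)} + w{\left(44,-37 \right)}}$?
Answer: $- \frac{339}{28} \approx -12.107$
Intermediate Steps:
$X{\left(c,W \right)} = 2 + 2 c$ ($X{\left(c,W \right)} = 2 - \frac{c + c}{-2 + 1} = 2 - \frac{2 c}{-1} = 2 - 2 c \left(-1\right) = 2 - - 2 c = 2 + 2 c$)
$L{\left(R \right)} = - \frac{1}{9}$ ($L{\left(R \right)} = \frac{1}{9} \left(-1\right) = - \frac{1}{9}$)
$r{\left(o \right)} = 15 + 3 o$ ($r{\left(o \right)} = -6 + \left(\left(19 + \left(2 + 2 o\right)\right) + o\right) = -6 + \left(\left(21 + 2 o\right) + o\right) = -6 + \left(21 + 3 o\right) = 15 + 3 o$)
$\frac{-2360 + 1795}{r{\left(L{\left(9 \right)} \right)} + w{\left(44,-37 \right)}} = \frac{-2360 + 1795}{\left(15 + 3 \left(- \frac{1}{9}\right)\right) + 32} = - \frac{565}{\left(15 - \frac{1}{3}\right) + 32} = - \frac{565}{\frac{44}{3} + 32} = - \frac{565}{\frac{140}{3}} = \left(-565\right) \frac{3}{140} = - \frac{339}{28}$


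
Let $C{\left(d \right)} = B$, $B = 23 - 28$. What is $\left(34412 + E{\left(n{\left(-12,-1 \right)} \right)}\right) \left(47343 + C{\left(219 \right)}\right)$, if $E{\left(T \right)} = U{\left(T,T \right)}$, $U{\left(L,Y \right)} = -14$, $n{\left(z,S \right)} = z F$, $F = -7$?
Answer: $1628332524$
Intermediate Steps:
$n{\left(z,S \right)} = - 7 z$ ($n{\left(z,S \right)} = z \left(-7\right) = - 7 z$)
$B = -5$
$C{\left(d \right)} = -5$
$E{\left(T \right)} = -14$
$\left(34412 + E{\left(n{\left(-12,-1 \right)} \right)}\right) \left(47343 + C{\left(219 \right)}\right) = \left(34412 - 14\right) \left(47343 - 5\right) = 34398 \cdot 47338 = 1628332524$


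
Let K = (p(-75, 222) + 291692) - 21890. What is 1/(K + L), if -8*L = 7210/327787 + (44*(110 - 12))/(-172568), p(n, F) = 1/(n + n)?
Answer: 385674184200/104055663818573647 ≈ 3.7064e-6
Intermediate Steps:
p(n, F) = 1/(2*n)
L = 1922753/5142322456 (L = -(7210/327787 + (44*(110 - 12))/(-172568))/8 = -(7210*(1/327787) + (44*98)*(-1/172568))/8 = -(7210/327787 + 4312*(-1/172568))/8 = -(7210/327787 - 49/1961)/8 = -1/8*(-1922753/642790307) = 1922753/5142322456 ≈ 0.00037391)
K = 40470299/150 (K = ((1/2)/(-75) + 291692) - 21890 = ((1/2)*(-1/75) + 291692) - 21890 = (-1/150 + 291692) - 21890 = 43753799/150 - 21890 = 40470299/150 ≈ 2.6980e+5)
1/(K + L) = 1/(40470299/150 + 1922753/5142322456) = 1/(104055663818573647/385674184200) = 385674184200/104055663818573647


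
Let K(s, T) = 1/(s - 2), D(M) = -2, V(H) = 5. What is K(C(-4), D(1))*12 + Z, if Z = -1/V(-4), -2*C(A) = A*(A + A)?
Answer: -13/15 ≈ -0.86667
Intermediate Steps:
C(A) = -A² (C(A) = -A*(A + A)/2 = -A*2*A/2 = -A²)
K(s, T) = 1/(-2 + s)
Z = -⅕ (Z = -1/5 = -1*⅕ = -⅕ ≈ -0.20000)
K(C(-4), D(1))*12 + Z = 12/(-2 - 1*(-4)²) - ⅕ = 12/(-2 - 1*16) - ⅕ = 12/(-2 - 16) - ⅕ = 12/(-18) - ⅕ = -1/18*12 - ⅕ = -⅔ - ⅕ = -13/15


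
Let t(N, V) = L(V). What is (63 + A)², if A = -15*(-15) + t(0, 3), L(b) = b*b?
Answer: 88209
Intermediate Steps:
L(b) = b²
t(N, V) = V²
A = 234 (A = -15*(-15) + 3² = 225 + 9 = 234)
(63 + A)² = (63 + 234)² = 297² = 88209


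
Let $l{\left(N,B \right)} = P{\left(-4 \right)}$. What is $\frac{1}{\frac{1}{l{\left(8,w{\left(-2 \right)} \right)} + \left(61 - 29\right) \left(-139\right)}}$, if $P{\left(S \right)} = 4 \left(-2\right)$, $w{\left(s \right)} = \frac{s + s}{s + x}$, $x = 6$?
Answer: $-4456$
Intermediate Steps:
$w{\left(s \right)} = \frac{2 s}{6 + s}$ ($w{\left(s \right)} = \frac{s + s}{s + 6} = \frac{2 s}{6 + s}$)
$P{\left(S \right)} = -8$
$l{\left(N,B \right)} = -8$
$\frac{1}{\frac{1}{l{\left(8,w{\left(-2 \right)} \right)} + \left(61 - 29\right) \left(-139\right)}} = \frac{1}{\frac{1}{-8 + \left(61 - 29\right) \left(-139\right)}} = \frac{1}{\frac{1}{-8 + 32 \left(-139\right)}} = \frac{1}{\frac{1}{-8 - 4448}} = \frac{1}{\frac{1}{-4456}} = \frac{1}{- \frac{1}{4456}} = -4456$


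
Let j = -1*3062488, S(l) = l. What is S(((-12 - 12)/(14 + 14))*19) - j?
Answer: 21437302/7 ≈ 3.0625e+6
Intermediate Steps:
j = -3062488
S(((-12 - 12)/(14 + 14))*19) - j = ((-12 - 12)/(14 + 14))*19 - 1*(-3062488) = -24/28*19 + 3062488 = -24*1/28*19 + 3062488 = -6/7*19 + 3062488 = -114/7 + 3062488 = 21437302/7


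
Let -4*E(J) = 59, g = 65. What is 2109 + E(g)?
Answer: 8377/4 ≈ 2094.3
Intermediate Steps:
E(J) = -59/4 (E(J) = -¼*59 = -59/4)
2109 + E(g) = 2109 - 59/4 = 8377/4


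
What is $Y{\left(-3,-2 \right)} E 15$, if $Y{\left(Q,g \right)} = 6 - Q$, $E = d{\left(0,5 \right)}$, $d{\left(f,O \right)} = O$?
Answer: $675$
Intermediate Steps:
$E = 5$
$Y{\left(-3,-2 \right)} E 15 = \left(6 - -3\right) 5 \cdot 15 = \left(6 + 3\right) 5 \cdot 15 = 9 \cdot 5 \cdot 15 = 45 \cdot 15 = 675$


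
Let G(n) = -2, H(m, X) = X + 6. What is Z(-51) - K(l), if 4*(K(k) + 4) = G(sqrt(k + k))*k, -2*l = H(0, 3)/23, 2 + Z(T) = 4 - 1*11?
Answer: -469/92 ≈ -5.0978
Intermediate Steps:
Z(T) = -9 (Z(T) = -2 + (4 - 1*11) = -2 + (4 - 11) = -2 - 7 = -9)
H(m, X) = 6 + X
l = -9/46 (l = -(6 + 3)/(2*23) = -9/(2*23) = -1/2*9/23 = -9/46 ≈ -0.19565)
K(k) = -4 - k/2 (K(k) = -4 + (-2*k)/4 = -4 - k/2)
Z(-51) - K(l) = -9 - (-4 - 1/2*(-9/46)) = -9 - (-4 + 9/92) = -9 - 1*(-359/92) = -9 + 359/92 = -469/92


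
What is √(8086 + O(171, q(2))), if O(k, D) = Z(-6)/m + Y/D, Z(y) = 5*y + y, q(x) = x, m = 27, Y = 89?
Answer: 5*√11706/6 ≈ 90.162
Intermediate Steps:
Z(y) = 6*y
O(k, D) = -4/3 + 89/D (O(k, D) = (6*(-6))/27 + 89/D = -36*1/27 + 89/D = -4/3 + 89/D)
√(8086 + O(171, q(2))) = √(8086 + (-4/3 + 89/2)) = √(8086 + 259/6) = √(48775/6) = 5*√11706/6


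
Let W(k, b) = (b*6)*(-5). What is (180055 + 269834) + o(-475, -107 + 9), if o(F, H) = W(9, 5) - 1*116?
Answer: 449623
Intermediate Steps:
W(k, b) = -30*b (W(k, b) = (6*b)*(-5) = -30*b)
o(F, H) = -266 (o(F, H) = -30*5 - 1*116 = -150 - 116 = -266)
(180055 + 269834) + o(-475, -107 + 9) = (180055 + 269834) - 266 = 449889 - 266 = 449623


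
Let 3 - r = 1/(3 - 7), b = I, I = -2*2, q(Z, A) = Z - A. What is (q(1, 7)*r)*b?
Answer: 78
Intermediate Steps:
I = -4
b = -4
r = 13/4 (r = 3 - 1/(3 - 7) = 3 - 1/(-4) = 3 - 1*(-¼) = 3 + ¼ = 13/4 ≈ 3.2500)
(q(1, 7)*r)*b = ((1 - 1*7)*(13/4))*(-4) = ((1 - 7)*(13/4))*(-4) = -6*13/4*(-4) = -39/2*(-4) = 78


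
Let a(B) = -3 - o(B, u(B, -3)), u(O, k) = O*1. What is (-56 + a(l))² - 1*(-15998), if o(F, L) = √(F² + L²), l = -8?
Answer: 19607 + 944*√2 ≈ 20942.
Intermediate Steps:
u(O, k) = O
a(B) = -3 - √2*√(B²) (a(B) = -3 - √(B² + B²) = -3 - √(2*B²) = -3 - √2*√(B²))
(-56 + a(l))² - 1*(-15998) = (-56 + (-3 - √2*√((-8)²)))² - 1*(-15998) = (-56 + (-3 - √2*√64))² + 15998 = (-56 + (-3 - 1*√2*8))² + 15998 = (-56 + (-3 - 8*√2))² + 15998 = (-59 - 8*√2)² + 15998 = 15998 + (-59 - 8*√2)²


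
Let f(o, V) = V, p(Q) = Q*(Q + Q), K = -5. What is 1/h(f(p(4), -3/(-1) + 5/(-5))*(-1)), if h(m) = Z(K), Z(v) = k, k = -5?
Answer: -⅕ ≈ -0.20000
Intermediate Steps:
p(Q) = 2*Q² (p(Q) = Q*(2*Q) = 2*Q²)
Z(v) = -5
h(m) = -5
1/h(f(p(4), -3/(-1) + 5/(-5))*(-1)) = 1/(-5) = -⅕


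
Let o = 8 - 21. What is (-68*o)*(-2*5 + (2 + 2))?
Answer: -5304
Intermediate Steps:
o = -13
(-68*o)*(-2*5 + (2 + 2)) = (-68*(-13))*(-2*5 + (2 + 2)) = 884*(-10 + 4) = 884*(-6) = -5304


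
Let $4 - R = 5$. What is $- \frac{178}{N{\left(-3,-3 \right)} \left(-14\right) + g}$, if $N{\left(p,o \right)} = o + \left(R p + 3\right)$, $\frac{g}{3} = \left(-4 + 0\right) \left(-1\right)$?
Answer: $\frac{89}{15} \approx 5.9333$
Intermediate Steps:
$R = -1$ ($R = 4 - 5 = -1$)
$g = 12$ ($g = 3 \left(-4 + 0\right) \left(-1\right) = 3 \left(\left(-4\right) \left(-1\right)\right) = 3 \cdot 4 = 12$)
$N{\left(p,o \right)} = 3 + o - p$ ($N{\left(p,o \right)} = o - \left(-3 + p\right) = 3 + o - p$)
$- \frac{178}{N{\left(-3,-3 \right)} \left(-14\right) + g} = - \frac{178}{\left(3 - 3 - -3\right) \left(-14\right) + 12} = - \frac{178}{\left(3 - 3 + 3\right) \left(-14\right) + 12} = - \frac{178}{3 \left(-14\right) + 12} = - \frac{178}{-42 + 12} = - \frac{178}{-30} = \left(-178\right) \left(- \frac{1}{30}\right) = \frac{89}{15}$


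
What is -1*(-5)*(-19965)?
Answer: -99825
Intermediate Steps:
-1*(-5)*(-19965) = 5*(-19965) = -99825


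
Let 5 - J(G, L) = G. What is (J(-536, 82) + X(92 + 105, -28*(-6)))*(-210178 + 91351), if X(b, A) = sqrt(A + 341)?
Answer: -64285407 - 118827*sqrt(509) ≈ -6.6966e+7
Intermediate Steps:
J(G, L) = 5 - G
X(b, A) = sqrt(341 + A)
(J(-536, 82) + X(92 + 105, -28*(-6)))*(-210178 + 91351) = ((5 - 1*(-536)) + sqrt(341 - 28*(-6)))*(-210178 + 91351) = ((5 + 536) + sqrt(341 + 168))*(-118827) = (541 + sqrt(509))*(-118827) = -64285407 - 118827*sqrt(509)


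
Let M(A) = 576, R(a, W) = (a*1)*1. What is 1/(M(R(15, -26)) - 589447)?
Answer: -1/588871 ≈ -1.6982e-6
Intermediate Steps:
R(a, W) = a (R(a, W) = a*1 = a)
1/(M(R(15, -26)) - 589447) = 1/(576 - 589447) = 1/(-588871) = -1/588871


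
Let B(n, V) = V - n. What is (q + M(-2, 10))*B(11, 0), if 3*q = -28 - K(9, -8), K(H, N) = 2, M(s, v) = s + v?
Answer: 22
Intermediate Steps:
q = -10 (q = (-28 - 1*2)/3 = (-28 - 2)/3 = (⅓)*(-30) = -10)
(q + M(-2, 10))*B(11, 0) = (-10 + (-2 + 10))*(0 - 1*11) = (-10 + 8)*(0 - 11) = -2*(-11) = 22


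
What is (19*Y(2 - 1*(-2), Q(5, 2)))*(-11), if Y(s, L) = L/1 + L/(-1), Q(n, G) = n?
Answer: 0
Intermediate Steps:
Y(s, L) = 0 (Y(s, L) = L*1 + L*(-1) = L - L = 0)
(19*Y(2 - 1*(-2), Q(5, 2)))*(-11) = (19*0)*(-11) = 0*(-11) = 0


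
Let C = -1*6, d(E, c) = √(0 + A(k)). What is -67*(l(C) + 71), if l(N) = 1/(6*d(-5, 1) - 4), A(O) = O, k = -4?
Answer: -190213/40 + 201*I/40 ≈ -4755.3 + 5.025*I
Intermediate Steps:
d(E, c) = 2*I (d(E, c) = √(0 - 4) = √(-4) = 2*I)
C = -6
l(N) = (-4 - 12*I)/160 (l(N) = 1/(6*(2*I) - 4) = 1/(12*I - 4) = 1/(-4 + 12*I) = (-4 - 12*I)/160)
-67*(l(C) + 71) = -67*((-1/40 - 3*I/40) + 71) = -67*(2839/40 - 3*I/40) = -190213/40 + 201*I/40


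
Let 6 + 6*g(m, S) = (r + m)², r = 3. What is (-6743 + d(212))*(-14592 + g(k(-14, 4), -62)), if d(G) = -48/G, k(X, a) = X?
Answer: 31249196867/318 ≈ 9.8268e+7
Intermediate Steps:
g(m, S) = -1 + (3 + m)²/6
(-6743 + d(212))*(-14592 + g(k(-14, 4), -62)) = (-6743 - 48/212)*(-14592 + (-1 + (3 - 14)²/6)) = (-6743 - 48*1/212)*(-14592 + (-1 + (⅙)*(-11)²)) = (-6743 - 12/53)*(-14592 + (-1 + (⅙)*121)) = -357391*(-14592 + (-1 + 121/6))/53 = -357391*(-14592 + 115/6)/53 = -357391/53*(-87437/6) = 31249196867/318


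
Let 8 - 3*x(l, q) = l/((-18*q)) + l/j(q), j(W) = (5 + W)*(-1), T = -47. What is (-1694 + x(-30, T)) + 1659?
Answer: -94999/2961 ≈ -32.083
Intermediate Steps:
j(W) = -5 - W
x(l, q) = 8/3 - l/(3*(-5 - q)) + l/(54*q) (x(l, q) = 8/3 - (l/((-18*q)) + l/(-5 - q))/3 = 8/3 - (l*(-1/(18*q)) + l/(-5 - q))/3 = 8/3 - (-l/(18*q) + l/(-5 - q))/3 = 8/3 - (l/(-5 - q) - l/(18*q))/3 = 8/3 + (-l/(3*(-5 - q)) + l/(54*q)) = 8/3 - l/(3*(-5 - q)) + l/(54*q))
(-1694 + x(-30, T)) + 1659 = (-1694 + (1/54)*(-30*(5 - 47) + 18*(-30)*(-47) + 144*(-47)*(5 - 47))/(-47*(5 - 47))) + 1659 = (-1694 + (1/54)*(-1/47)*(-30*(-42) + 25380 + 144*(-47)*(-42))/(-42)) + 1659 = (-1694 + (1/54)*(-1/47)*(-1/42)*(1260 + 25380 + 284256)) + 1659 = (-1694 + (1/54)*(-1/47)*(-1/42)*310896) + 1659 = (-1694 + 8636/2961) + 1659 = -5007298/2961 + 1659 = -94999/2961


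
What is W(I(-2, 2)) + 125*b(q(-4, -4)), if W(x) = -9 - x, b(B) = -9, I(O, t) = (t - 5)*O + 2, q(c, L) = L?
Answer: -1142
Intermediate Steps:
I(O, t) = 2 + O*(-5 + t) (I(O, t) = (-5 + t)*O + 2 = O*(-5 + t) + 2 = 2 + O*(-5 + t))
W(I(-2, 2)) + 125*b(q(-4, -4)) = (-9 - (2 - 5*(-2) - 2*2)) + 125*(-9) = (-9 - (2 + 10 - 4)) - 1125 = (-9 - 1*8) - 1125 = (-9 - 8) - 1125 = -17 - 1125 = -1142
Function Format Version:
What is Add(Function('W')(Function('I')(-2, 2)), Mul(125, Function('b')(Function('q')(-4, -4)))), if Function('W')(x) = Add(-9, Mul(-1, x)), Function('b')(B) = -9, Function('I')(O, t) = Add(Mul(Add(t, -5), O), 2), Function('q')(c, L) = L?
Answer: -1142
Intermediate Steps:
Function('I')(O, t) = Add(2, Mul(O, Add(-5, t))) (Function('I')(O, t) = Add(Mul(Add(-5, t), O), 2) = Add(Mul(O, Add(-5, t)), 2) = Add(2, Mul(O, Add(-5, t))))
Add(Function('W')(Function('I')(-2, 2)), Mul(125, Function('b')(Function('q')(-4, -4)))) = Add(Add(-9, Mul(-1, Add(2, Mul(-5, -2), Mul(-2, 2)))), Mul(125, -9)) = Add(Add(-9, Mul(-1, Add(2, 10, -4))), -1125) = Add(Add(-9, Mul(-1, 8)), -1125) = Add(Add(-9, -8), -1125) = Add(-17, -1125) = -1142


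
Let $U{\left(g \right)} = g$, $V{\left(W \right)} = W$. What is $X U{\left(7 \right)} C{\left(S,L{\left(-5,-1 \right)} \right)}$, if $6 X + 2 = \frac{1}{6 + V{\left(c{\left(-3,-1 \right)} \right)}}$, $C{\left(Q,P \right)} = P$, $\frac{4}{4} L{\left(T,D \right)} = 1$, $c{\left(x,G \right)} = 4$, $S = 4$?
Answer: $- \frac{133}{60} \approx -2.2167$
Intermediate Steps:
$L{\left(T,D \right)} = 1$
$X = - \frac{19}{60}$ ($X = - \frac{1}{3} + \frac{1}{6 \left(6 + 4\right)} = - \frac{1}{3} + \frac{1}{6 \cdot 10} = - \frac{1}{3} + \frac{1}{6} \cdot \frac{1}{10} = - \frac{1}{3} + \frac{1}{60} = - \frac{19}{60} \approx -0.31667$)
$X U{\left(7 \right)} C{\left(S,L{\left(-5,-1 \right)} \right)} = \left(- \frac{19}{60}\right) 7 \cdot 1 = \left(- \frac{133}{60}\right) 1 = - \frac{133}{60}$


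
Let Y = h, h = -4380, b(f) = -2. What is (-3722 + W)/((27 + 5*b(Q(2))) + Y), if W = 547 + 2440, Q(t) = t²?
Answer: 735/4363 ≈ 0.16846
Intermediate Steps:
W = 2987
Y = -4380
(-3722 + W)/((27 + 5*b(Q(2))) + Y) = (-3722 + 2987)/((27 + 5*(-2)) - 4380) = -735/((27 - 10) - 4380) = -735/(17 - 4380) = -735/(-4363) = -735*(-1/4363) = 735/4363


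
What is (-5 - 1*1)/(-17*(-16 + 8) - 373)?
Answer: 2/79 ≈ 0.025316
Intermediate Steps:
(-5 - 1*1)/(-17*(-16 + 8) - 373) = (-5 - 1)/(-17*(-8) - 373) = -6/(136 - 373) = -6/(-237) = -1/237*(-6) = 2/79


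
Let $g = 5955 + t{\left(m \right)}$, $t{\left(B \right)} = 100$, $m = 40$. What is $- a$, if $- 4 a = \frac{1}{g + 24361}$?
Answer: $\frac{1}{121664} \approx 8.2194 \cdot 10^{-6}$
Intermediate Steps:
$g = 6055$ ($g = 5955 + 100 = 6055$)
$a = - \frac{1}{121664}$ ($a = - \frac{1}{4 \left(6055 + 24361\right)} = - \frac{1}{4 \cdot 30416} = \left(- \frac{1}{4}\right) \frac{1}{30416} = - \frac{1}{121664} \approx -8.2194 \cdot 10^{-6}$)
$- a = \left(-1\right) \left(- \frac{1}{121664}\right) = \frac{1}{121664}$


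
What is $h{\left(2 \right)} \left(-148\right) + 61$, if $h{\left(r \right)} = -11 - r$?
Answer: $1985$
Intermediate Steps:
$h{\left(2 \right)} \left(-148\right) + 61 = \left(-11 - 2\right) \left(-148\right) + 61 = \left(-13\right) \left(-148\right) + 61 = 1924 + 61 = 1985$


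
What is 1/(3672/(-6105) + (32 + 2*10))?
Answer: 2035/104596 ≈ 0.019456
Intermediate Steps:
1/(3672/(-6105) + (32 + 2*10)) = 1/(3672*(-1/6105) + (32 + 20)) = 1/(-1224/2035 + 52) = 1/(104596/2035) = 2035/104596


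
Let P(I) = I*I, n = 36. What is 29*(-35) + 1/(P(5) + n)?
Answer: -61914/61 ≈ -1015.0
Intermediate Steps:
P(I) = I²
29*(-35) + 1/(P(5) + n) = 29*(-35) + 1/(5² + 36) = -1015 + 1/(25 + 36) = -1015 + 1/61 = -61914/61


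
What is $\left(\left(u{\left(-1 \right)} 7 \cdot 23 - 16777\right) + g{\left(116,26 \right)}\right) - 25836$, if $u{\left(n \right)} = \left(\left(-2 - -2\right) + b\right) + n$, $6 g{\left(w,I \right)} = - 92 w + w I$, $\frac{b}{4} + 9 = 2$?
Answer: $-48558$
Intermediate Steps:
$b = -28$ ($b = -36 + 4 \cdot 2 = -36 + 8 = -28$)
$g{\left(w,I \right)} = - \frac{46 w}{3} + \frac{I w}{6}$ ($g{\left(w,I \right)} = \frac{- 92 w + w I}{6} = \frac{- 92 w + I w}{6} = - \frac{46 w}{3} + \frac{I w}{6}$)
$u{\left(n \right)} = -28 + n$ ($u{\left(n \right)} = \left(\left(-2 - -2\right) - 28\right) + n = \left(\left(-2 + 2\right) - 28\right) + n = \left(0 - 28\right) + n = -28 + n$)
$\left(\left(u{\left(-1 \right)} 7 \cdot 23 - 16777\right) + g{\left(116,26 \right)}\right) - 25836 = \left(\left(\left(-28 - 1\right) 7 \cdot 23 - 16777\right) + \frac{1}{6} \cdot 116 \left(-92 + 26\right)\right) - 25836 = \left(\left(\left(-29\right) 7 \cdot 23 - 16777\right) + \frac{1}{6} \cdot 116 \left(-66\right)\right) - 25836 = \left(\left(\left(-203\right) 23 - 16777\right) - 1276\right) - 25836 = \left(\left(-4669 - 16777\right) - 1276\right) - 25836 = \left(-21446 - 1276\right) - 25836 = -22722 - 25836 = -48558$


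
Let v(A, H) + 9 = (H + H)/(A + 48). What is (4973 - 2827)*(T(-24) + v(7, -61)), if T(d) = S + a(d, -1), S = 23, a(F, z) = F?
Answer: -1442112/55 ≈ -26220.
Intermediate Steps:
v(A, H) = -9 + 2*H/(48 + A) (v(A, H) = -9 + (H + H)/(A + 48) = -9 + (2*H)/(48 + A) = -9 + 2*H/(48 + A))
T(d) = 23 + d
(4973 - 2827)*(T(-24) + v(7, -61)) = (4973 - 2827)*((23 - 24) + (-432 - 9*7 + 2*(-61))/(48 + 7)) = 2146*(-1 + (-432 - 63 - 122)/55) = 2146*(-1 + (1/55)*(-617)) = 2146*(-1 - 617/55) = 2146*(-672/55) = -1442112/55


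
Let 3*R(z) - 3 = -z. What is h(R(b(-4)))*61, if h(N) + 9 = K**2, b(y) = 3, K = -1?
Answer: -488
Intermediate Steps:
R(z) = 1 - z/3 (R(z) = 1 + (-z)/3 = 1 - z/3)
h(N) = -8 (h(N) = -9 + (-1)**2 = -9 + 1 = -8)
h(R(b(-4)))*61 = -8*61 = -488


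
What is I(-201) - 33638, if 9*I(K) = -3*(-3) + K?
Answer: -100978/3 ≈ -33659.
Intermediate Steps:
I(K) = 1 + K/9 (I(K) = (-3*(-3) + K)/9 = (9 + K)/9 = 1 + K/9)
I(-201) - 33638 = (1 + (⅑)*(-201)) - 33638 = (1 - 67/3) - 33638 = -64/3 - 33638 = -100978/3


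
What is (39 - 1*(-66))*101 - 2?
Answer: 10603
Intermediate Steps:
(39 - 1*(-66))*101 - 2 = (39 + 66)*101 - 2 = 105*101 - 2 = 10605 - 2 = 10603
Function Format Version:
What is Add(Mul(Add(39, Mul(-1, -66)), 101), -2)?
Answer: 10603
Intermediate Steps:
Add(Mul(Add(39, Mul(-1, -66)), 101), -2) = Add(Mul(Add(39, 66), 101), -2) = Add(Mul(105, 101), -2) = Add(10605, -2) = 10603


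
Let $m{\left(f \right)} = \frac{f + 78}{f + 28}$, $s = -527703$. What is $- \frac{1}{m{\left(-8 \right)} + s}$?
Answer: $\frac{2}{1055399} \approx 1.895 \cdot 10^{-6}$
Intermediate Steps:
$m{\left(f \right)} = \frac{78 + f}{28 + f}$
$- \frac{1}{m{\left(-8 \right)} + s} = - \frac{1}{\frac{78 - 8}{28 - 8} - 527703} = - \frac{1}{\frac{1}{20} \cdot 70 - 527703} = - \frac{1}{\frac{7}{2} - 527703} = - \frac{1}{- \frac{1055399}{2}} = \left(-1\right) \left(- \frac{2}{1055399}\right) = \frac{2}{1055399}$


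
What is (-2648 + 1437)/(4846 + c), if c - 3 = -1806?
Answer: -1211/3043 ≈ -0.39796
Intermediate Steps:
c = -1803 (c = 3 - 1806 = -1803)
(-2648 + 1437)/(4846 + c) = (-2648 + 1437)/(4846 - 1803) = -1211/3043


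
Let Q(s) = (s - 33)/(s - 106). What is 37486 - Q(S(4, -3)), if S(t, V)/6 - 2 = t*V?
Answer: 6222583/166 ≈ 37485.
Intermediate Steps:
S(t, V) = 12 + 6*V*t (S(t, V) = 12 + 6*(t*V) = 12 + 6*(V*t) = 12 + 6*V*t)
Q(s) = (-33 + s)/(-106 + s)
37486 - Q(S(4, -3)) = 37486 - (-33 + (12 + 6*(-3)*4))/(-106 + (12 + 6*(-3)*4)) = 37486 - (-33 + (12 - 72))/(-106 + (12 - 72)) = 37486 - (-33 - 60)/(-106 - 60) = 37486 - (-93)/(-166) = 37486 - (-1)*(-93)/166 = 37486 - 1*93/166 = 37486 - 93/166 = 6222583/166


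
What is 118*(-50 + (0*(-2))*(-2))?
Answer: -5900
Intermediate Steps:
118*(-50 + (0*(-2))*(-2)) = 118*(-50 + 0*(-2)) = 118*(-50 + 0) = 118*(-50) = -5900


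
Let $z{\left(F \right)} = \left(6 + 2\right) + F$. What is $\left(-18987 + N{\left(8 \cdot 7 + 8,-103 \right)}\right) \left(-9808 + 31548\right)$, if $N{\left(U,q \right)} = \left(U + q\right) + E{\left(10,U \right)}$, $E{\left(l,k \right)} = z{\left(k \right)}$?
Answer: $-412059960$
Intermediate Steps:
$z{\left(F \right)} = 8 + F$
$E{\left(l,k \right)} = 8 + k$
$N{\left(U,q \right)} = 8 + q + 2 U$ ($N{\left(U,q \right)} = \left(U + q\right) + \left(8 + U\right) = 8 + q + 2 U$)
$\left(-18987 + N{\left(8 \cdot 7 + 8,-103 \right)}\right) \left(-9808 + 31548\right) = \left(-18987 + \left(8 - 103 + 2 \left(8 \cdot 7 + 8\right)\right)\right) \left(-9808 + 31548\right) = \left(-18987 + \left(8 - 103 + 2 \left(56 + 8\right)\right)\right) 21740 = \left(-18987 + \left(8 - 103 + 2 \cdot 64\right)\right) 21740 = \left(-18987 + \left(8 - 103 + 128\right)\right) 21740 = \left(-18987 + 33\right) 21740 = \left(-18954\right) 21740 = -412059960$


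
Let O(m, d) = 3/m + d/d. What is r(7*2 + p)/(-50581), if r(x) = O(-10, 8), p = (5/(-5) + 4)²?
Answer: -7/505810 ≈ -1.3839e-5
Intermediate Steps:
O(m, d) = 1 + 3/m (O(m, d) = 3/m + 1 = 1 + 3/m)
p = 9 (p = (5*(-⅕) + 4)² = (-1 + 4)² = 3² = 9)
r(x) = 7/10 (r(x) = (3 - 10)/(-10) = -⅒*(-7) = 7/10)
r(7*2 + p)/(-50581) = (7/10)/(-50581) = (7/10)*(-1/50581) = -7/505810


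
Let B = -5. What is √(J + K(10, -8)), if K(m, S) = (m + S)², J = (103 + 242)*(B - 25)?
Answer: I*√10346 ≈ 101.72*I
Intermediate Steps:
J = -10350 (J = (103 + 242)*(-5 - 25) = 345*(-30) = -10350)
K(m, S) = (S + m)²
√(J + K(10, -8)) = √(-10350 + (-8 + 10)²) = √(-10350 + 2²) = √(-10350 + 4) = √(-10346) = I*√10346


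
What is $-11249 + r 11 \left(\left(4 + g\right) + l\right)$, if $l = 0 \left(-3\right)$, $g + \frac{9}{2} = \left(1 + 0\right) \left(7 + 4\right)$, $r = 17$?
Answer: $- \frac{18571}{2} \approx -9285.5$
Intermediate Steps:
$g = \frac{13}{2}$ ($g = - \frac{9}{2} + \left(1 + 0\right) \left(7 + 4\right) = - \frac{9}{2} + 1 \cdot 11 = - \frac{9}{2} + 11 = \frac{13}{2} \approx 6.5$)
$l = 0$
$-11249 + r 11 \left(\left(4 + g\right) + l\right) = -11249 + 17 \cdot 11 \left(\left(4 + \frac{13}{2}\right) + 0\right) = -11249 + 187 \left(\frac{21}{2} + 0\right) = -11249 + 187 \cdot \frac{21}{2} = -11249 + \frac{3927}{2} = - \frac{18571}{2}$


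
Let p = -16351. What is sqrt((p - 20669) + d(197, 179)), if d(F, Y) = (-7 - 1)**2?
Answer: 2*I*sqrt(9239) ≈ 192.24*I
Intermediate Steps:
d(F, Y) = 64 (d(F, Y) = (-8)**2 = 64)
sqrt((p - 20669) + d(197, 179)) = sqrt((-16351 - 20669) + 64) = sqrt(-37020 + 64) = sqrt(-36956) = 2*I*sqrt(9239)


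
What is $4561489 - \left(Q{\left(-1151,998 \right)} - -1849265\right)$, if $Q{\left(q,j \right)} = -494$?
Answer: $2712718$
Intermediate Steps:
$4561489 - \left(Q{\left(-1151,998 \right)} - -1849265\right) = 4561489 - \left(-494 - -1849265\right) = 4561489 - \left(-494 + 1849265\right) = 4561489 - 1848771 = 2712718$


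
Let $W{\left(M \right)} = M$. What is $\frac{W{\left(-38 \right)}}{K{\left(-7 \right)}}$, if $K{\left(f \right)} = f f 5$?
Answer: $- \frac{38}{245} \approx -0.1551$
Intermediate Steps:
$K{\left(f \right)} = 5 f^{2}$ ($K{\left(f \right)} = f^{2} \cdot 5 = 5 f^{2}$)
$\frac{W{\left(-38 \right)}}{K{\left(-7 \right)}} = - \frac{38}{5 \left(-7\right)^{2}} = - \frac{38}{5 \cdot 49} = - \frac{38}{245}$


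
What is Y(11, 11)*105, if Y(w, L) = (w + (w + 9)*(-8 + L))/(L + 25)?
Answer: 2485/12 ≈ 207.08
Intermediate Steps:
Y(w, L) = (w + (-8 + L)*(9 + w))/(25 + L) (Y(w, L) = (w + (9 + w)*(-8 + L))/(25 + L) = (w + (-8 + L)*(9 + w))/(25 + L))
Y(11, 11)*105 = ((-72 - 7*11 + 9*11 + 11*11)/(25 + 11))*105 = ((-72 - 77 + 99 + 121)/36)*105 = ((1/36)*71)*105 = (71/36)*105 = 2485/12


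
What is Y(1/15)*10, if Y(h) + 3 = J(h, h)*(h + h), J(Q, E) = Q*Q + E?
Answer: -20186/675 ≈ -29.905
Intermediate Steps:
J(Q, E) = E + Q**2 (J(Q, E) = Q**2 + E = E + Q**2)
Y(h) = -3 + 2*h*(h + h**2) (Y(h) = -3 + (h + h**2)*(h + h) = -3 + (h + h**2)*(2*h) = -3 + 2*h*(h + h**2))
Y(1/15)*10 = (-3 + 2*(1/15)**2*(1 + 1/15))*10 = (-3 + 2*(1/225)*(16/15))*10 = (-3 + 32/3375)*10 = -10093/3375*10 = -20186/675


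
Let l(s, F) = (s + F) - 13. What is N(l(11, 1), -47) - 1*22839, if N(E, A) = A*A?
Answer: -20630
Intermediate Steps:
l(s, F) = -13 + F + s (l(s, F) = (F + s) - 13 = -13 + F + s)
N(E, A) = A²
N(l(11, 1), -47) - 1*22839 = (-47)² - 1*22839 = 2209 - 22839 = -20630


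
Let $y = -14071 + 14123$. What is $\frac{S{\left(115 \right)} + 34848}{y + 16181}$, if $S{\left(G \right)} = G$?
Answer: $\frac{34963}{16233} \approx 2.1538$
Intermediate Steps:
$y = 52$
$\frac{S{\left(115 \right)} + 34848}{y + 16181} = \frac{115 + 34848}{52 + 16181} = \frac{34963}{16233}$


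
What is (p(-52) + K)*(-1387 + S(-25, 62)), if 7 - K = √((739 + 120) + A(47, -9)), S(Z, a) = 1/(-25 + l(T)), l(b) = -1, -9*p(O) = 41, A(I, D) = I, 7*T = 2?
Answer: -44077/13 + 36063*√906/26 ≈ 38359.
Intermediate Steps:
T = 2/7 (T = (⅐)*2 = 2/7 ≈ 0.28571)
p(O) = -41/9 (p(O) = -⅑*41 = -41/9)
S(Z, a) = -1/26 (S(Z, a) = 1/(-25 - 1) = 1/(-26) = -1/26)
K = 7 - √906 (K = 7 - √((739 + 120) + 47) = 7 - √(859 + 47) = 7 - √906 ≈ -23.100)
(p(-52) + K)*(-1387 + S(-25, 62)) = (-41/9 + (7 - √906))*(-1387 - 1/26) = (22/9 - √906)*(-36063/26) = -44077/13 + 36063*√906/26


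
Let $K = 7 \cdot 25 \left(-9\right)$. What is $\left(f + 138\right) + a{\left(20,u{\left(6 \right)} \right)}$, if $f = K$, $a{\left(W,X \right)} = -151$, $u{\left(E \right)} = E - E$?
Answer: $-1588$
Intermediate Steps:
$u{\left(E \right)} = 0$
$K = -1575$ ($K = 175 \left(-9\right) = -1575$)
$f = -1575$
$\left(f + 138\right) + a{\left(20,u{\left(6 \right)} \right)} = \left(-1575 + 138\right) - 151 = -1437 - 151 = -1588$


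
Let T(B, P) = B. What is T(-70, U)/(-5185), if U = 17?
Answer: 14/1037 ≈ 0.013500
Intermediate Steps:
T(-70, U)/(-5185) = -70/(-5185) = -70*(-1/5185) = 14/1037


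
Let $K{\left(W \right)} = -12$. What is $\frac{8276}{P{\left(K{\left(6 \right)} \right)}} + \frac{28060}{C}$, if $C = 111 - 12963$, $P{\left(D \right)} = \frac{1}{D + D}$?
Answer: $- \frac{638185927}{3213} \approx -1.9863 \cdot 10^{5}$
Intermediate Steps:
$P{\left(D \right)} = \frac{1}{2 D}$
$C = -12852$
$\frac{8276}{P{\left(K{\left(6 \right)} \right)}} + \frac{28060}{C} = \frac{8276}{\frac{1}{2} \frac{1}{-12}} + \frac{28060}{-12852} = \frac{8276}{\frac{1}{2} \left(- \frac{1}{12}\right)} + 28060 \left(- \frac{1}{12852}\right) = \frac{8276}{- \frac{1}{24}} - \frac{7015}{3213} = 8276 \left(-24\right) - \frac{7015}{3213} = -198624 - \frac{7015}{3213} = - \frac{638185927}{3213}$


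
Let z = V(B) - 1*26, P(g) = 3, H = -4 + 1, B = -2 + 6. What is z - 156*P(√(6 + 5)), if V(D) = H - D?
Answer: -501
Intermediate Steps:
B = 4
H = -3
V(D) = -3 - D
z = -33 (z = (-3 - 1*4) - 1*26 = (-3 - 4) - 26 = -7 - 26 = -33)
z - 156*P(√(6 + 5)) = -33 - 156*3 = -33 - 468 = -501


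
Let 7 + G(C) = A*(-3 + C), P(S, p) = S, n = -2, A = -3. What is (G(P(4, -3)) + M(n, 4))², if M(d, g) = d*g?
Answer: 324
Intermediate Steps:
G(C) = 2 - 3*C (G(C) = -7 - 3*(-3 + C) = -7 + (9 - 3*C) = 2 - 3*C)
(G(P(4, -3)) + M(n, 4))² = ((2 - 3*4) - 2*4)² = ((2 - 12) - 8)² = (-10 - 8)² = (-18)² = 324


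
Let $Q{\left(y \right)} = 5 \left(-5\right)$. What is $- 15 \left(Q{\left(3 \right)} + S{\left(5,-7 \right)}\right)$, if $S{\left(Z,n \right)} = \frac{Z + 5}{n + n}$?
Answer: $\frac{2700}{7} \approx 385.71$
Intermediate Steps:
$Q{\left(y \right)} = -25$
$S{\left(Z,n \right)} = \frac{5 + Z}{2 n}$
$- 15 \left(Q{\left(3 \right)} + S{\left(5,-7 \right)}\right) = - 15 \left(-25 + \frac{5 + 5}{2 \left(-7\right)}\right) = - 15 \left(-25 + \frac{1}{2} \left(- \frac{1}{7}\right) 10\right) = - 15 \left(-25 - \frac{5}{7}\right) = \left(-15\right) \left(- \frac{180}{7}\right) = \frac{2700}{7}$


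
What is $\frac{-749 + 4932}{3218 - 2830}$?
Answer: $\frac{4183}{388} \approx 10.781$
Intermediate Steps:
$\frac{-749 + 4932}{3218 - 2830} = \frac{4183}{388}$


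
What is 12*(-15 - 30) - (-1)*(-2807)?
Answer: -3347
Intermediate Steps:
12*(-15 - 30) - (-1)*(-2807) = 12*(-45) - 1*2807 = -540 - 2807 = -3347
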